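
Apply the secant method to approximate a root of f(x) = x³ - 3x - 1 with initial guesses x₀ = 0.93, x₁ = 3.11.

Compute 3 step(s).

f(x) = x³ - 3x - 1
x₀ = 0.93, x₁ = 3.11

Secant formula: x_{n+1} = x_n - f(x_n)(x_n - x_{n-1})/(f(x_n) - f(x_{n-1}))

Iteration 1:
  f(0.930000) = -2.985643
  f(3.110000) = 19.750231
  x_2 = 3.110000 - 19.750231×(3.110000 - 0.930000)/(19.750231 - (-2.985643))
       = 1.216275
Iteration 2:
  f(3.110000) = 19.750231
  f(1.216275) = -2.849560
  x_3 = 1.216275 - (-2.849560)×(1.216275 - 3.110000)/(-2.849560 - 19.750231)
       = 1.455050
Iteration 3:
  f(1.216275) = -2.849560
  f(1.455050) = -2.284560
  x_4 = 1.455050 - (-2.284560)×(1.455050 - 1.216275)/(-2.284560 - (-2.849560))
       = 2.420533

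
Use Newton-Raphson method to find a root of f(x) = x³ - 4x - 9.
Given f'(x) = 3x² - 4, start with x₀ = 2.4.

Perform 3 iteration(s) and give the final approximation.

f(x) = x³ - 4x - 9
f'(x) = 3x² - 4
x₀ = 2.4

Newton-Raphson formula: x_{n+1} = x_n - f(x_n)/f'(x_n)

Iteration 1:
  f(2.400000) = -4.776000
  f'(2.400000) = 13.280000
  x_1 = 2.400000 - (-4.776000)/13.280000 = 2.759639
Iteration 2:
  f(2.759639) = 0.977763
  f'(2.759639) = 18.846815
  x_2 = 2.759639 - 0.977763/18.846815 = 2.707759
Iteration 3:
  f(2.707759) = 0.022143
  f'(2.707759) = 17.995878
  x_3 = 2.707759 - 0.022143/17.995878 = 2.706529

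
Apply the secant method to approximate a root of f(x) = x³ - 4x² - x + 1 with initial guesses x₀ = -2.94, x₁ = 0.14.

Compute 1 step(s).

f(x) = x³ - 4x² - x + 1
x₀ = -2.94, x₁ = 0.14

Secant formula: x_{n+1} = x_n - f(x_n)(x_n - x_{n-1})/(f(x_n) - f(x_{n-1}))

Iteration 1:
  f(-2.940000) = -56.046584
  f(0.140000) = 0.784344
  x_2 = 0.140000 - 0.784344×(0.140000 - (-2.940000))/(0.784344 - (-56.046584))
       = 0.097492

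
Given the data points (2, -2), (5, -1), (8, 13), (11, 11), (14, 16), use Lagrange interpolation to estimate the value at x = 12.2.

Lagrange interpolation formula:
P(x) = Σ yᵢ × Lᵢ(x)
where Lᵢ(x) = Π_{j≠i} (x - xⱼ)/(xᵢ - xⱼ)

L_0(12.2) = (12.2 - 5)/(2 - 5) × (12.2 - 8)/(2 - 8) × (12.2 - 11)/(2 - 11) × (12.2 - 14)/(2 - 14) = -0.033600
L_1(12.2) = (12.2 - 2)/(5 - 2) × (12.2 - 8)/(5 - 8) × (12.2 - 11)/(5 - 11) × (12.2 - 14)/(5 - 14) = 0.190400
L_2(12.2) = (12.2 - 2)/(8 - 2) × (12.2 - 5)/(8 - 5) × (12.2 - 11)/(8 - 11) × (12.2 - 14)/(8 - 14) = -0.489600
L_3(12.2) = (12.2 - 2)/(11 - 2) × (12.2 - 5)/(11 - 5) × (12.2 - 8)/(11 - 8) × (12.2 - 14)/(11 - 14) = 1.142400
L_4(12.2) = (12.2 - 2)/(14 - 2) × (12.2 - 5)/(14 - 5) × (12.2 - 8)/(14 - 8) × (12.2 - 11)/(14 - 11) = 0.190400

P(12.2) = (-2)×L_0(12.2) + (-1)×L_1(12.2) + 13×L_2(12.2) + 11×L_3(12.2) + 16×L_4(12.2)
P(12.2) = 9.124800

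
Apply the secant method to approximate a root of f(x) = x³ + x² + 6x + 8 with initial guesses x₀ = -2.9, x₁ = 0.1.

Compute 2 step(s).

f(x) = x³ + x² + 6x + 8
x₀ = -2.9, x₁ = 0.1

Secant formula: x_{n+1} = x_n - f(x_n)(x_n - x_{n-1})/(f(x_n) - f(x_{n-1}))

Iteration 1:
  f(-2.900000) = -25.379000
  f(0.100000) = 8.611000
  x_2 = 0.100000 - 8.611000×(0.100000 - (-2.900000))/(8.611000 - (-25.379000))
       = -0.660018
Iteration 2:
  f(0.100000) = 8.611000
  f(-0.660018) = 4.187998
  x_3 = -0.660018 - 4.187998×(-0.660018 - 0.100000)/(4.187998 - 8.611000)
       = -1.379654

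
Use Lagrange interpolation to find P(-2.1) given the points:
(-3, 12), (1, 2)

Lagrange interpolation formula:
P(x) = Σ yᵢ × Lᵢ(x)
where Lᵢ(x) = Π_{j≠i} (x - xⱼ)/(xᵢ - xⱼ)

L_0(-2.1) = (-2.1 - 1)/(-3 - 1) = 0.775000
L_1(-2.1) = (-2.1 - (-3))/(1 - (-3)) = 0.225000

P(-2.1) = 12×L_0(-2.1) + 2×L_1(-2.1)
P(-2.1) = 9.750000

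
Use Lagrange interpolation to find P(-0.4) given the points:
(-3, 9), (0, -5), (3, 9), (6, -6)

Lagrange interpolation formula:
P(x) = Σ yᵢ × Lᵢ(x)
where Lᵢ(x) = Π_{j≠i} (x - xⱼ)/(xᵢ - xⱼ)

L_0(-0.4) = (-0.4 - 0)/(-3 - 0) × (-0.4 - 3)/(-3 - 3) × (-0.4 - 6)/(-3 - 6) = 0.053728
L_1(-0.4) = (-0.4 - (-3))/(0 - (-3)) × (-0.4 - 3)/(0 - 3) × (-0.4 - 6)/(0 - 6) = 1.047704
L_2(-0.4) = (-0.4 - (-3))/(3 - (-3)) × (-0.4 - 0)/(3 - 0) × (-0.4 - 6)/(3 - 6) = -0.123259
L_3(-0.4) = (-0.4 - (-3))/(6 - (-3)) × (-0.4 - 0)/(6 - 0) × (-0.4 - 3)/(6 - 3) = 0.021827

P(-0.4) = 9×L_0(-0.4) + (-5)×L_1(-0.4) + 9×L_2(-0.4) + (-6)×L_3(-0.4)
P(-0.4) = -5.995259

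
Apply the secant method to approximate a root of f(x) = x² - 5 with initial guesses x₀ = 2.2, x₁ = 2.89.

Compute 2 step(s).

f(x) = x² - 5
x₀ = 2.2, x₁ = 2.89

Secant formula: x_{n+1} = x_n - f(x_n)(x_n - x_{n-1})/(f(x_n) - f(x_{n-1}))

Iteration 1:
  f(2.200000) = -0.160000
  f(2.890000) = 3.352100
  x_2 = 2.890000 - 3.352100×(2.890000 - 2.200000)/(3.352100 - (-0.160000))
       = 2.231434
Iteration 2:
  f(2.890000) = 3.352100
  f(2.231434) = -0.020701
  x_3 = 2.231434 - (-0.020701)×(2.231434 - 2.890000)/(-0.020701 - 3.352100)
       = 2.235476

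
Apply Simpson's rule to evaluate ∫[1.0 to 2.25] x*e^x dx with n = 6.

f(x) = x*e^x
a = 1.0, b = 2.25, n = 6
h = (b - a)/n = 0.208333

Simpson's rule: (h/3)[f(x₀) + 4f(x₁) + 2f(x₂) + ... + f(xₙ)]

x_0 = 1.0000, f(x_0) = 2.718282, coefficient = 1
x_1 = 1.2083, f(x_1) = 4.045379, coefficient = 4
x_2 = 1.4167, f(x_2) = 5.841417, coefficient = 2
x_3 = 1.6250, f(x_3) = 8.252431, coefficient = 4
x_4 = 1.8333, f(x_4) = 11.466952, coefficient = 2
x_5 = 2.0417, f(x_5) = 15.727852, coefficient = 4
x_6 = 2.2500, f(x_6) = 21.347406, coefficient = 1

I ≈ (0.208333/3) × 170.785072 = 11.860074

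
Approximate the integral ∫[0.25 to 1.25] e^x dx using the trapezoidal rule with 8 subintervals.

f(x) = e^x
a = 0.25, b = 1.25, n = 8
h = (b - a)/n = 0.125000

Trapezoidal rule: (h/2)[f(x₀) + 2f(x₁) + 2f(x₂) + ... + f(xₙ)]

x_0 = 0.2500, f(x_0) = 1.284025, coefficient = 1
x_1 = 0.3750, f(x_1) = 1.454991, coefficient = 2
x_2 = 0.5000, f(x_2) = 1.648721, coefficient = 2
x_3 = 0.6250, f(x_3) = 1.868246, coefficient = 2
x_4 = 0.7500, f(x_4) = 2.117000, coefficient = 2
x_5 = 0.8750, f(x_5) = 2.398875, coefficient = 2
x_6 = 1.0000, f(x_6) = 2.718282, coefficient = 2
x_7 = 1.1250, f(x_7) = 3.080217, coefficient = 2
x_8 = 1.2500, f(x_8) = 3.490343, coefficient = 1

I ≈ (0.125000/2) × 35.347034 = 2.209190
Exact value: 2.206318
Error: 0.002872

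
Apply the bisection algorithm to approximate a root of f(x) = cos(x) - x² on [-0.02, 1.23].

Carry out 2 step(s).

f(x) = cos(x) - x²
Initial interval: [-0.02, 1.23]

Iteration 1:
  c_1 = (-0.020000 + 1.230000)/2 = 0.605000
  f(c_1) = f(0.605000) = 0.456477
  f(a) × f(c) ≥ 0, new interval: [0.605000, 1.230000]
Iteration 2:
  c_2 = (0.605000 + 1.230000)/2 = 0.917500
  f(c_2) = f(0.917500) = -0.233999
  f(a) × f(c) < 0, new interval: [0.605000, 0.917500]

After 2 iteration(s), the approximation is c_2 = 0.917500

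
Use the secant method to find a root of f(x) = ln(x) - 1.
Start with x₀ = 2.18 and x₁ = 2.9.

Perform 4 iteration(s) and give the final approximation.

f(x) = ln(x) - 1
x₀ = 2.18, x₁ = 2.9

Secant formula: x_{n+1} = x_n - f(x_n)(x_n - x_{n-1})/(f(x_n) - f(x_{n-1}))

Iteration 1:
  f(2.180000) = -0.220675
  f(2.900000) = 0.064711
  x_2 = 2.900000 - 0.064711×(2.900000 - 2.180000)/(0.064711 - (-0.220675))
       = 2.736741
Iteration 2:
  f(2.900000) = 0.064711
  f(2.736741) = 0.006768
  x_3 = 2.736741 - 0.006768×(2.736741 - 2.900000)/(0.006768 - 0.064711)
       = 2.717672
Iteration 3:
  f(2.736741) = 0.006768
  f(2.717672) = -0.000224
  x_4 = 2.717672 - (-0.000224)×(2.717672 - 2.736741)/(-0.000224 - 0.006768)
       = 2.718284
Iteration 4:
  f(2.717672) = -0.000224
  f(2.718284) = 0.000001
  x_5 = 2.718284 - 0.000001×(2.718284 - 2.717672)/(0.000001 - (-0.000224))
       = 2.718282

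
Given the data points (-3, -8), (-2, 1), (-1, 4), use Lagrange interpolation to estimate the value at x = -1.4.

Lagrange interpolation formula:
P(x) = Σ yᵢ × Lᵢ(x)
where Lᵢ(x) = Π_{j≠i} (x - xⱼ)/(xᵢ - xⱼ)

L_0(-1.4) = (-1.4 - (-2))/(-3 - (-2)) × (-1.4 - (-1))/(-3 - (-1)) = -0.120000
L_1(-1.4) = (-1.4 - (-3))/(-2 - (-3)) × (-1.4 - (-1))/(-2 - (-1)) = 0.640000
L_2(-1.4) = (-1.4 - (-3))/(-1 - (-3)) × (-1.4 - (-2))/(-1 - (-2)) = 0.480000

P(-1.4) = (-8)×L_0(-1.4) + 1×L_1(-1.4) + 4×L_2(-1.4)
P(-1.4) = 3.520000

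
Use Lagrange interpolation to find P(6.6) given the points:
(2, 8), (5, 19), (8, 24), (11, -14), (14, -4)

Lagrange interpolation formula:
P(x) = Σ yᵢ × Lᵢ(x)
where Lᵢ(x) = Π_{j≠i} (x - xⱼ)/(xᵢ - xⱼ)

L_0(6.6) = (6.6 - 5)/(2 - 5) × (6.6 - 8)/(2 - 8) × (6.6 - 11)/(2 - 11) × (6.6 - 14)/(2 - 14) = -0.037518
L_1(6.6) = (6.6 - 2)/(5 - 2) × (6.6 - 8)/(5 - 8) × (6.6 - 11)/(5 - 11) × (6.6 - 14)/(5 - 14) = 0.431453
L_2(6.6) = (6.6 - 2)/(8 - 2) × (6.6 - 5)/(8 - 5) × (6.6 - 11)/(8 - 11) × (6.6 - 14)/(8 - 14) = 0.739635
L_3(6.6) = (6.6 - 2)/(11 - 2) × (6.6 - 5)/(11 - 5) × (6.6 - 8)/(11 - 8) × (6.6 - 14)/(11 - 14) = -0.156892
L_4(6.6) = (6.6 - 2)/(14 - 2) × (6.6 - 5)/(14 - 5) × (6.6 - 8)/(14 - 8) × (6.6 - 11)/(14 - 11) = 0.023322

P(6.6) = 8×L_0(6.6) + 19×L_1(6.6) + 24×L_2(6.6) + (-14)×L_3(6.6) + (-4)×L_4(6.6)
P(6.6) = 27.751908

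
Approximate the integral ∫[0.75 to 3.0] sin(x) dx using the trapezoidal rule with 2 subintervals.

f(x) = sin(x)
a = 0.75, b = 3.0, n = 2
h = (b - a)/n = 1.125000

Trapezoidal rule: (h/2)[f(x₀) + 2f(x₁) + 2f(x₂) + ... + f(xₙ)]

x_0 = 0.7500, f(x_0) = 0.681639, coefficient = 1
x_1 = 1.8750, f(x_1) = 0.954086, coefficient = 2
x_2 = 3.0000, f(x_2) = 0.141120, coefficient = 1

I ≈ (1.125000/2) × 2.730930 = 1.536148
Exact value: 1.721681
Error: 0.185533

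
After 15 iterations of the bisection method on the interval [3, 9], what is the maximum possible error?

Bisection error bound: |error| ≤ (b-a)/2^n
|error| ≤ (9 - 3)/2^15 = 6/2^15
|error| ≤ 0.0001831055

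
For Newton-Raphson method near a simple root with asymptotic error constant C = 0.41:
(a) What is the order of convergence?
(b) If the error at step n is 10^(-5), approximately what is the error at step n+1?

(a) Newton-Raphson has quadratic (order 2) convergence near simple roots.
    This means |e_{n+1}| ≈ C|e_n|².

(b) With |e_n| = 10^(-5) and C = 0.41:
    |e_{n+1}| ≈ 0.41 × (10^(-5))² = 0.41 × 10^(-10)

(a) 2 (quadratic); (b) |e_{n+1}| ≈ 4.100e-11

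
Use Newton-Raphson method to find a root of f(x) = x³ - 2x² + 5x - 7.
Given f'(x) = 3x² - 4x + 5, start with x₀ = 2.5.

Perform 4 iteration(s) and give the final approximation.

f(x) = x³ - 2x² + 5x - 7
f'(x) = 3x² - 4x + 5
x₀ = 2.5

Newton-Raphson formula: x_{n+1} = x_n - f(x_n)/f'(x_n)

Iteration 1:
  f(2.500000) = 8.625000
  f'(2.500000) = 13.750000
  x_1 = 2.500000 - 8.625000/13.750000 = 1.872727
Iteration 2:
  f(1.872727) = 1.917277
  f'(1.872727) = 8.030413
  x_2 = 1.872727 - 1.917277/8.030413 = 1.633975
Iteration 3:
  f(1.633975) = 0.192636
  f'(1.633975) = 6.473724
  x_3 = 1.633975 - 0.192636/6.473724 = 1.604219
Iteration 4:
  f(1.604219) = 0.002543
  f'(1.604219) = 6.303678
  x_4 = 1.604219 - 0.002543/6.303678 = 1.603815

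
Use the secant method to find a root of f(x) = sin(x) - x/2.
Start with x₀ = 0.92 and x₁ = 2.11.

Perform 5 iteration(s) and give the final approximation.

f(x) = sin(x) - x/2
x₀ = 0.92, x₁ = 2.11

Secant formula: x_{n+1} = x_n - f(x_n)(x_n - x_{n-1})/(f(x_n) - f(x_{n-1}))

Iteration 1:
  f(0.920000) = 0.335602
  f(2.110000) = -0.196882
  x_2 = 2.110000 - (-0.196882)×(2.110000 - 0.920000)/(-0.196882 - 0.335602)
       = 1.670006
Iteration 2:
  f(2.110000) = -0.196882
  f(1.670006) = 0.160080
  x_3 = 1.670006 - 0.160080×(1.670006 - 2.110000)/(0.160080 - (-0.196882))
       = 1.867322
Iteration 3:
  f(1.670006) = 0.160080
  f(1.867322) = 0.022697
  x_4 = 1.867322 - 0.022697×(1.867322 - 1.670006)/(0.022697 - 0.160080)
       = 1.899920
Iteration 4:
  f(1.867322) = 0.022697
  f(1.899920) = -0.003634
  x_5 = 1.899920 - (-0.003634)×(1.899920 - 1.867322)/(-0.003634 - 0.022697)
       = 1.895421
Iteration 5:
  f(1.899920) = -0.003634
  f(1.895421) = 0.000060
  x_6 = 1.895421 - 0.000060×(1.895421 - 1.899920)/(0.000060 - (-0.003634))
       = 1.895494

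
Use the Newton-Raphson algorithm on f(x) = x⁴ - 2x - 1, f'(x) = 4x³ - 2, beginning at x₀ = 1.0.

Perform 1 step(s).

f(x) = x⁴ - 2x - 1
f'(x) = 4x³ - 2
x₀ = 1.0

Newton-Raphson formula: x_{n+1} = x_n - f(x_n)/f'(x_n)

Iteration 1:
  f(1.000000) = -2.000000
  f'(1.000000) = 2.000000
  x_1 = 1.000000 - (-2.000000)/2.000000 = 2.000000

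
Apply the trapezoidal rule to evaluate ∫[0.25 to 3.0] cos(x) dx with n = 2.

f(x) = cos(x)
a = 0.25, b = 3.0, n = 2
h = (b - a)/n = 1.375000

Trapezoidal rule: (h/2)[f(x₀) + 2f(x₁) + 2f(x₂) + ... + f(xₙ)]

x_0 = 0.2500, f(x_0) = 0.968912, coefficient = 1
x_1 = 1.6250, f(x_1) = -0.054177, coefficient = 2
x_2 = 3.0000, f(x_2) = -0.989992, coefficient = 1

I ≈ (1.375000/2) × -0.129434 = -0.088986
Exact value: -0.106284
Error: 0.017298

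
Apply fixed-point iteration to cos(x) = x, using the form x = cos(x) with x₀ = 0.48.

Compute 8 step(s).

Equation: cos(x) = x
Fixed-point form: x = cos(x)
x₀ = 0.48

x_1 = g(0.480000) = 0.886995
x_2 = g(0.886995) = 0.631744
x_3 = g(0.631744) = 0.806999
x_4 = g(0.806999) = 0.691669
x_5 = g(0.691669) = 0.770182
x_6 = g(0.770182) = 0.717784
x_7 = g(0.717784) = 0.753265
x_8 = g(0.753265) = 0.729459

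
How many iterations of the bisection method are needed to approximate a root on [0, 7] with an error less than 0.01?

We need (b-a)/2^n ≤ 0.01
(7 - 0)/2^n ≤ 0.01
7/2^n ≤ 0.01
2^n ≥ 700
n ≥ log₂(700) = 9.45
n ≥ 10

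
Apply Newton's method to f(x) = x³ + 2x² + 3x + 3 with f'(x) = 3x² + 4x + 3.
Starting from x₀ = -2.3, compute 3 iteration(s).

f(x) = x³ + 2x² + 3x + 3
f'(x) = 3x² + 4x + 3
x₀ = -2.3

Newton-Raphson formula: x_{n+1} = x_n - f(x_n)/f'(x_n)

Iteration 1:
  f(-2.300000) = -5.487000
  f'(-2.300000) = 9.670000
  x_1 = -2.300000 - (-5.487000)/9.670000 = -1.732575
Iteration 2:
  f(-1.732575) = -1.394964
  f'(-1.732575) = 5.075148
  x_2 = -1.732575 - (-1.394964)/5.075148 = -1.457713
Iteration 3:
  f(-1.457713) = -0.220819
  f'(-1.457713) = 3.543931
  x_3 = -1.457713 - (-0.220819)/3.543931 = -1.395404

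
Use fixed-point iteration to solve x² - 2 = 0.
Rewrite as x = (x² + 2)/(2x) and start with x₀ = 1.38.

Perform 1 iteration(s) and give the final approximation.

Equation: x² - 2 = 0
Fixed-point form: x = (x² + 2)/(2x)
x₀ = 1.38

x_1 = g(1.380000) = 1.414638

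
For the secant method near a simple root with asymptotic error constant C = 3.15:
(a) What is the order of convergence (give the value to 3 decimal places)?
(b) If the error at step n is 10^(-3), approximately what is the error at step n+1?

(a) Secant method has superlinear convergence with order φ = (1+√5)/2 ≈ 1.618.
    This means |e_{n+1}| ≈ C|e_n|^1.618.

(b) With |e_n| = 10^(-3) and C = 3.15:
    |e_{n+1}| ≈ 3.15 × (10^(-3))^1.618 = 3.15 × 10^(-4.85)

(a) ≈ 1.618 (golden ratio); (b) |e_{n+1}| ≈ 4.408e-05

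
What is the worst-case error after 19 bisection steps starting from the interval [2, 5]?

Bisection error bound: |error| ≤ (b-a)/2^n
|error| ≤ (5 - 2)/2^19 = 3/2^19
|error| ≤ 0.0000057220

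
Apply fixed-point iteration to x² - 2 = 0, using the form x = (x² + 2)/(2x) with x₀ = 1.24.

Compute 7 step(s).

Equation: x² - 2 = 0
Fixed-point form: x = (x² + 2)/(2x)
x₀ = 1.24

x_1 = g(1.240000) = 1.426452
x_2 = g(1.426452) = 1.414266
x_3 = g(1.414266) = 1.414214
x_4 = g(1.414214) = 1.414214
x_5 = g(1.414214) = 1.414214
x_6 = g(1.414214) = 1.414214
x_7 = g(1.414214) = 1.414214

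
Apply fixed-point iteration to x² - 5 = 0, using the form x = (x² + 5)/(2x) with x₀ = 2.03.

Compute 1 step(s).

Equation: x² - 5 = 0
Fixed-point form: x = (x² + 5)/(2x)
x₀ = 2.03

x_1 = g(2.030000) = 2.246527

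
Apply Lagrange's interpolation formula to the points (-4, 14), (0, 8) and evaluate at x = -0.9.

Lagrange interpolation formula:
P(x) = Σ yᵢ × Lᵢ(x)
where Lᵢ(x) = Π_{j≠i} (x - xⱼ)/(xᵢ - xⱼ)

L_0(-0.9) = (-0.9 - 0)/(-4 - 0) = 0.225000
L_1(-0.9) = (-0.9 - (-4))/(0 - (-4)) = 0.775000

P(-0.9) = 14×L_0(-0.9) + 8×L_1(-0.9)
P(-0.9) = 9.350000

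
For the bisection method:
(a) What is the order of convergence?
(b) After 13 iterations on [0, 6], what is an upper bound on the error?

(a) Bisection has linear (order 1) convergence; the error is halved each step.

(b) Error bound = (b-a)/2^n = (6 - 0)/2^{13}
    = 6/2^{13}

(a) 1 (linear); (b) error ≤ 7.32e-04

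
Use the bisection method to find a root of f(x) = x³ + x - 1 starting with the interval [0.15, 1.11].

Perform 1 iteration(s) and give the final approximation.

f(x) = x³ + x - 1
Initial interval: [0.15, 1.11]

Iteration 1:
  c_1 = (0.150000 + 1.110000)/2 = 0.630000
  f(c_1) = f(0.630000) = -0.119953
  f(a) × f(c) ≥ 0, new interval: [0.630000, 1.110000]

After 1 iteration(s), the approximation is c_1 = 0.630000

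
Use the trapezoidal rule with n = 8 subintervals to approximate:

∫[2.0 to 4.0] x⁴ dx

f(x) = x⁴
a = 2.0, b = 4.0, n = 8
h = (b - a)/n = 0.250000

Trapezoidal rule: (h/2)[f(x₀) + 2f(x₁) + 2f(x₂) + ... + f(xₙ)]

x_0 = 2.0000, f(x_0) = 16.000000, coefficient = 1
x_1 = 2.2500, f(x_1) = 25.628906, coefficient = 2
x_2 = 2.5000, f(x_2) = 39.062500, coefficient = 2
x_3 = 2.7500, f(x_3) = 57.191406, coefficient = 2
x_4 = 3.0000, f(x_4) = 81.000000, coefficient = 2
x_5 = 3.2500, f(x_5) = 111.566406, coefficient = 2
x_6 = 3.5000, f(x_6) = 150.062500, coefficient = 2
x_7 = 3.7500, f(x_7) = 197.753906, coefficient = 2
x_8 = 4.0000, f(x_8) = 256.000000, coefficient = 1

I ≈ (0.250000/2) × 1596.531250 = 199.566406
Exact value: 198.400000
Error: 1.166406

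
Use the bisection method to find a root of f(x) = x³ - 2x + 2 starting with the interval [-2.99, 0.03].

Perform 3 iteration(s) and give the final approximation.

f(x) = x³ - 2x + 2
Initial interval: [-2.99, 0.03]

Iteration 1:
  c_1 = (-2.990000 + 0.030000)/2 = -1.480000
  f(c_1) = f(-1.480000) = 1.718208
  f(a) × f(c) < 0, new interval: [-2.990000, -1.480000]
Iteration 2:
  c_2 = (-2.990000 + (-1.480000))/2 = -2.235000
  f(c_2) = f(-2.235000) = -4.694328
  f(a) × f(c) ≥ 0, new interval: [-2.235000, -1.480000]
Iteration 3:
  c_3 = (-2.235000 + (-1.480000))/2 = -1.857500
  f(c_3) = f(-1.857500) = -0.693944
  f(a) × f(c) ≥ 0, new interval: [-1.857500, -1.480000]

After 3 iteration(s), the approximation is c_3 = -1.857500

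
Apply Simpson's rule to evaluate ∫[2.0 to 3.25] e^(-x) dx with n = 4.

f(x) = e^(-x)
a = 2.0, b = 3.25, n = 4
h = (b - a)/n = 0.312500

Simpson's rule: (h/3)[f(x₀) + 4f(x₁) + 2f(x₂) + ... + f(xₙ)]

x_0 = 2.0000, f(x_0) = 0.135335, coefficient = 1
x_1 = 2.3125, f(x_1) = 0.099013, coefficient = 4
x_2 = 2.6250, f(x_2) = 0.072440, coefficient = 2
x_3 = 2.9375, f(x_3) = 0.052998, coefficient = 4
x_4 = 3.2500, f(x_4) = 0.038774, coefficient = 1

I ≈ (0.312500/3) × 0.927035 = 0.096566
Exact value: 0.096561
Error: 0.000005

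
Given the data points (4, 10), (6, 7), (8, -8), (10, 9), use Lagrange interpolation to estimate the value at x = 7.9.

Lagrange interpolation formula:
P(x) = Σ yᵢ × Lᵢ(x)
where Lᵢ(x) = Π_{j≠i} (x - xⱼ)/(xᵢ - xⱼ)

L_0(7.9) = (7.9 - 6)/(4 - 6) × (7.9 - 8)/(4 - 8) × (7.9 - 10)/(4 - 10) = -0.008312
L_1(7.9) = (7.9 - 4)/(6 - 4) × (7.9 - 8)/(6 - 8) × (7.9 - 10)/(6 - 10) = 0.051187
L_2(7.9) = (7.9 - 4)/(8 - 4) × (7.9 - 6)/(8 - 6) × (7.9 - 10)/(8 - 10) = 0.972563
L_3(7.9) = (7.9 - 4)/(10 - 4) × (7.9 - 6)/(10 - 6) × (7.9 - 8)/(10 - 8) = -0.015437

P(7.9) = 10×L_0(7.9) + 7×L_1(7.9) + (-8)×L_2(7.9) + 9×L_3(7.9)
P(7.9) = -7.644250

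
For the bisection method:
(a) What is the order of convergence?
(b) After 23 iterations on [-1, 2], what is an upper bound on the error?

(a) Bisection has linear (order 1) convergence; the error is halved each step.

(b) Error bound = (b-a)/2^n = (2 - (-1))/2^{23}
    = 3/2^{23}

(a) 1 (linear); (b) error ≤ 3.58e-07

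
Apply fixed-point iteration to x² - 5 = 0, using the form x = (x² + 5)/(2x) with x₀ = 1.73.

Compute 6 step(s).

Equation: x² - 5 = 0
Fixed-point form: x = (x² + 5)/(2x)
x₀ = 1.73

x_1 = g(1.730000) = 2.310087
x_2 = g(2.310087) = 2.237254
x_3 = g(2.237254) = 2.236068
x_4 = g(2.236068) = 2.236068
x_5 = g(2.236068) = 2.236068
x_6 = g(2.236068) = 2.236068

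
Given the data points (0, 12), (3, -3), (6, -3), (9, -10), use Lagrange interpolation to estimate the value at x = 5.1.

Lagrange interpolation formula:
P(x) = Σ yᵢ × Lᵢ(x)
where Lᵢ(x) = Π_{j≠i} (x - xⱼ)/(xᵢ - xⱼ)

L_0(5.1) = (5.1 - 3)/(0 - 3) × (5.1 - 6)/(0 - 6) × (5.1 - 9)/(0 - 9) = -0.045500
L_1(5.1) = (5.1 - 0)/(3 - 0) × (5.1 - 6)/(3 - 6) × (5.1 - 9)/(3 - 9) = 0.331500
L_2(5.1) = (5.1 - 0)/(6 - 0) × (5.1 - 3)/(6 - 3) × (5.1 - 9)/(6 - 9) = 0.773500
L_3(5.1) = (5.1 - 0)/(9 - 0) × (5.1 - 3)/(9 - 3) × (5.1 - 6)/(9 - 6) = -0.059500

P(5.1) = 12×L_0(5.1) + (-3)×L_1(5.1) + (-3)×L_2(5.1) + (-10)×L_3(5.1)
P(5.1) = -3.266000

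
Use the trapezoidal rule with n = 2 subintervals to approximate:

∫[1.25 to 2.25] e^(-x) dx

f(x) = e^(-x)
a = 1.25, b = 2.25, n = 2
h = (b - a)/n = 0.500000

Trapezoidal rule: (h/2)[f(x₀) + 2f(x₁) + 2f(x₂) + ... + f(xₙ)]

x_0 = 1.2500, f(x_0) = 0.286505, coefficient = 1
x_1 = 1.7500, f(x_1) = 0.173774, coefficient = 2
x_2 = 2.2500, f(x_2) = 0.105399, coefficient = 1

I ≈ (0.500000/2) × 0.739452 = 0.184863
Exact value: 0.181106
Error: 0.003757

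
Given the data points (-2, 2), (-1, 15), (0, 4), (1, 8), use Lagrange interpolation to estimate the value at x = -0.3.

Lagrange interpolation formula:
P(x) = Σ yᵢ × Lᵢ(x)
where Lᵢ(x) = Π_{j≠i} (x - xⱼ)/(xᵢ - xⱼ)

L_0(-0.3) = (-0.3 - (-1))/(-2 - (-1)) × (-0.3 - 0)/(-2 - 0) × (-0.3 - 1)/(-2 - 1) = -0.045500
L_1(-0.3) = (-0.3 - (-2))/(-1 - (-2)) × (-0.3 - 0)/(-1 - 0) × (-0.3 - 1)/(-1 - 1) = 0.331500
L_2(-0.3) = (-0.3 - (-2))/(0 - (-2)) × (-0.3 - (-1))/(0 - (-1)) × (-0.3 - 1)/(0 - 1) = 0.773500
L_3(-0.3) = (-0.3 - (-2))/(1 - (-2)) × (-0.3 - (-1))/(1 - (-1)) × (-0.3 - 0)/(1 - 0) = -0.059500

P(-0.3) = 2×L_0(-0.3) + 15×L_1(-0.3) + 4×L_2(-0.3) + 8×L_3(-0.3)
P(-0.3) = 7.499500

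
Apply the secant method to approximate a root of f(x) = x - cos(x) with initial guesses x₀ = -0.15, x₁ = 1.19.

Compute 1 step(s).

f(x) = x - cos(x)
x₀ = -0.15, x₁ = 1.19

Secant formula: x_{n+1} = x_n - f(x_n)(x_n - x_{n-1})/(f(x_n) - f(x_{n-1}))

Iteration 1:
  f(-0.150000) = -1.138771
  f(1.190000) = 0.818340
  x_2 = 1.190000 - 0.818340×(1.190000 - (-0.150000))/(0.818340 - (-1.138771))
       = 0.629697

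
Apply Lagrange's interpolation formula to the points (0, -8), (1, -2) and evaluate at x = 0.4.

Lagrange interpolation formula:
P(x) = Σ yᵢ × Lᵢ(x)
where Lᵢ(x) = Π_{j≠i} (x - xⱼ)/(xᵢ - xⱼ)

L_0(0.4) = (0.4 - 1)/(0 - 1) = 0.600000
L_1(0.4) = (0.4 - 0)/(1 - 0) = 0.400000

P(0.4) = (-8)×L_0(0.4) + (-2)×L_1(0.4)
P(0.4) = -5.600000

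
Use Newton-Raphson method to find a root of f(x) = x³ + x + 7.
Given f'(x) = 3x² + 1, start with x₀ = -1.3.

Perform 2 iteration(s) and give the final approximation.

f(x) = x³ + x + 7
f'(x) = 3x² + 1
x₀ = -1.3

Newton-Raphson formula: x_{n+1} = x_n - f(x_n)/f'(x_n)

Iteration 1:
  f(-1.300000) = 3.503000
  f'(-1.300000) = 6.070000
  x_1 = -1.300000 - 3.503000/6.070000 = -1.877100
Iteration 2:
  f(-1.877100) = -1.491076
  f'(-1.877100) = 11.570519
  x_2 = -1.877100 - (-1.491076)/11.570519 = -1.748232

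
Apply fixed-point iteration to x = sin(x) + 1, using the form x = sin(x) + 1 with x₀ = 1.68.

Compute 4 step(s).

Equation: x = sin(x) + 1
Fixed-point form: x = sin(x) + 1
x₀ = 1.68

x_1 = g(1.680000) = 1.994043
x_2 = g(1.994043) = 1.911760
x_3 = g(1.911760) = 1.942433
x_4 = g(1.942433) = 1.931734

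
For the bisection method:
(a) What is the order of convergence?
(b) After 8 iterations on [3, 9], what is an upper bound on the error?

(a) Bisection has linear (order 1) convergence; the error is halved each step.

(b) Error bound = (b-a)/2^n = (9 - 3)/2^{8}
    = 6/2^{8}

(a) 1 (linear); (b) error ≤ 2.34e-02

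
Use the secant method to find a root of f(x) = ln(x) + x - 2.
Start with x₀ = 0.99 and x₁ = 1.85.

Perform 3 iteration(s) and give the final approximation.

f(x) = ln(x) + x - 2
x₀ = 0.99, x₁ = 1.85

Secant formula: x_{n+1} = x_n - f(x_n)(x_n - x_{n-1})/(f(x_n) - f(x_{n-1}))

Iteration 1:
  f(0.990000) = -1.020050
  f(1.850000) = 0.465186
  x_2 = 1.850000 - 0.465186×(1.850000 - 0.990000)/(0.465186 - (-1.020050))
       = 1.580642
Iteration 2:
  f(1.850000) = 0.465186
  f(1.580642) = 0.038474
  x_3 = 1.580642 - 0.038474×(1.580642 - 1.850000)/(0.038474 - 0.465186)
       = 1.556356
Iteration 3:
  f(1.580642) = 0.038474
  f(1.556356) = -0.001296
  x_4 = 1.556356 - (-0.001296)×(1.556356 - 1.580642)/(-0.001296 - 0.038474)
       = 1.557148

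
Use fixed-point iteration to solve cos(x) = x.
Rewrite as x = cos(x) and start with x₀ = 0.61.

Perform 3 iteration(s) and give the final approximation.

Equation: cos(x) = x
Fixed-point form: x = cos(x)
x₀ = 0.61

x_1 = g(0.610000) = 0.819648
x_2 = g(0.819648) = 0.682479
x_3 = g(0.682479) = 0.776012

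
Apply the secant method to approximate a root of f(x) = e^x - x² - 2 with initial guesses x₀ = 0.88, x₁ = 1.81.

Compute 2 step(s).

f(x) = e^x - x² - 2
x₀ = 0.88, x₁ = 1.81

Secant formula: x_{n+1} = x_n - f(x_n)(x_n - x_{n-1})/(f(x_n) - f(x_{n-1}))

Iteration 1:
  f(0.880000) = -0.363500
  f(1.810000) = 0.834347
  x_2 = 1.810000 - 0.834347×(1.810000 - 0.880000)/(0.834347 - (-0.363500))
       = 1.162219
Iteration 2:
  f(1.810000) = 0.834347
  f(1.162219) = -0.153733
  x_3 = 1.162219 - (-0.153733)×(1.162219 - 1.810000)/(-0.153733 - 0.834347)
       = 1.263006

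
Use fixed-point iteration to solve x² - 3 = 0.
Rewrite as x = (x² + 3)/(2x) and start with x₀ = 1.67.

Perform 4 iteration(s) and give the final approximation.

Equation: x² - 3 = 0
Fixed-point form: x = (x² + 3)/(2x)
x₀ = 1.67

x_1 = g(1.670000) = 1.733204
x_2 = g(1.733204) = 1.732051
x_3 = g(1.732051) = 1.732051
x_4 = g(1.732051) = 1.732051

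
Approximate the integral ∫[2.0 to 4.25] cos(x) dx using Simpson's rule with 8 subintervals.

f(x) = cos(x)
a = 2.0, b = 4.25, n = 8
h = (b - a)/n = 0.281250

Simpson's rule: (h/3)[f(x₀) + 4f(x₁) + 2f(x₂) + ... + f(xₙ)]

x_0 = 2.0000, f(x_0) = -0.416147, coefficient = 1
x_1 = 2.2812, f(x_1) = -0.652178, coefficient = 4
x_2 = 2.5625, f(x_2) = -0.836960, coefficient = 2
x_3 = 2.8438, f(x_3) = -0.955972, coefficient = 4
x_4 = 3.1250, f(x_4) = -0.999862, coefficient = 2
x_5 = 3.4062, f(x_5) = -0.965182, coefficient = 4
x_6 = 3.6875, f(x_6) = -0.854657, coefficient = 2
x_7 = 3.9688, f(x_7) = -0.676971, coefficient = 4
x_8 = 4.2500, f(x_8) = -0.446087, coefficient = 1

I ≈ (0.281250/3) × -19.246401 = -1.804350
Exact value: -1.804287
Error: 0.000063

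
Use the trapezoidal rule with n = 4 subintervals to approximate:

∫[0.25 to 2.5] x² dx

f(x) = x²
a = 0.25, b = 2.5, n = 4
h = (b - a)/n = 0.562500

Trapezoidal rule: (h/2)[f(x₀) + 2f(x₁) + 2f(x₂) + ... + f(xₙ)]

x_0 = 0.2500, f(x_0) = 0.062500, coefficient = 1
x_1 = 0.8125, f(x_1) = 0.660156, coefficient = 2
x_2 = 1.3750, f(x_2) = 1.890625, coefficient = 2
x_3 = 1.9375, f(x_3) = 3.753906, coefficient = 2
x_4 = 2.5000, f(x_4) = 6.250000, coefficient = 1

I ≈ (0.562500/2) × 18.921875 = 5.321777
Exact value: 5.203125
Error: 0.118652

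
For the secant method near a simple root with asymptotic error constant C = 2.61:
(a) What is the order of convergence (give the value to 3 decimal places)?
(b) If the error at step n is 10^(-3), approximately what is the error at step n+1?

(a) Secant method has superlinear convergence with order φ = (1+√5)/2 ≈ 1.618.
    This means |e_{n+1}| ≈ C|e_n|^1.618.

(b) With |e_n| = 10^(-3) and C = 2.61:
    |e_{n+1}| ≈ 2.61 × (10^(-3))^1.618 = 2.61 × 10^(-4.85)

(a) ≈ 1.618 (golden ratio); (b) |e_{n+1}| ≈ 3.652e-05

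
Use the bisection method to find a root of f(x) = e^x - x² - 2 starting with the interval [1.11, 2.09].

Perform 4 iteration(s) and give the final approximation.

f(x) = e^x - x² - 2
Initial interval: [1.11, 2.09]

Iteration 1:
  c_1 = (1.110000 + 2.090000)/2 = 1.600000
  f(c_1) = f(1.600000) = 0.393032
  f(a) × f(c) < 0, new interval: [1.110000, 1.600000]
Iteration 2:
  c_2 = (1.110000 + 1.600000)/2 = 1.355000
  f(c_2) = f(1.355000) = 0.040736
  f(a) × f(c) < 0, new interval: [1.110000, 1.355000]
Iteration 3:
  c_3 = (1.110000 + 1.355000)/2 = 1.232500
  f(c_3) = f(1.232500) = -0.089263
  f(a) × f(c) ≥ 0, new interval: [1.232500, 1.355000]
Iteration 4:
  c_4 = (1.232500 + 1.355000)/2 = 1.293750
  f(c_4) = f(1.293750) = -0.027354
  f(a) × f(c) ≥ 0, new interval: [1.293750, 1.355000]

After 4 iteration(s), the approximation is c_4 = 1.293750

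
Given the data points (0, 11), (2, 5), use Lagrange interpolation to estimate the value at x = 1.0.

Lagrange interpolation formula:
P(x) = Σ yᵢ × Lᵢ(x)
where Lᵢ(x) = Π_{j≠i} (x - xⱼ)/(xᵢ - xⱼ)

L_0(1.0) = (1.0 - 2)/(0 - 2) = 0.500000
L_1(1.0) = (1.0 - 0)/(2 - 0) = 0.500000

P(1.0) = 11×L_0(1.0) + 5×L_1(1.0)
P(1.0) = 8.000000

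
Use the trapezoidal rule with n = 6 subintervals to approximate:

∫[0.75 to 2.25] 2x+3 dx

f(x) = 2x+3
a = 0.75, b = 2.25, n = 6
h = (b - a)/n = 0.250000

Trapezoidal rule: (h/2)[f(x₀) + 2f(x₁) + 2f(x₂) + ... + f(xₙ)]

x_0 = 0.7500, f(x_0) = 4.500000, coefficient = 1
x_1 = 1.0000, f(x_1) = 5.000000, coefficient = 2
x_2 = 1.2500, f(x_2) = 5.500000, coefficient = 2
x_3 = 1.5000, f(x_3) = 6.000000, coefficient = 2
x_4 = 1.7500, f(x_4) = 6.500000, coefficient = 2
x_5 = 2.0000, f(x_5) = 7.000000, coefficient = 2
x_6 = 2.2500, f(x_6) = 7.500000, coefficient = 1

I ≈ (0.250000/2) × 72.000000 = 9.000000
Exact value: 9.000000
Error: 0.000000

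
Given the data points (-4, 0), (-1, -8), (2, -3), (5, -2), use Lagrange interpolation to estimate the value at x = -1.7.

Lagrange interpolation formula:
P(x) = Σ yᵢ × Lᵢ(x)
where Lᵢ(x) = Π_{j≠i} (x - xⱼ)/(xᵢ - xⱼ)

L_0(-1.7) = (-1.7 - (-1))/(-4 - (-1)) × (-1.7 - 2)/(-4 - 2) × (-1.7 - 5)/(-4 - 5) = 0.107117
L_1(-1.7) = (-1.7 - (-4))/(-1 - (-4)) × (-1.7 - 2)/(-1 - 2) × (-1.7 - 5)/(-1 - 5) = 1.055870
L_2(-1.7) = (-1.7 - (-4))/(2 - (-4)) × (-1.7 - (-1))/(2 - (-1)) × (-1.7 - 5)/(2 - 5) = -0.199759
L_3(-1.7) = (-1.7 - (-4))/(5 - (-4)) × (-1.7 - (-1))/(5 - (-1)) × (-1.7 - 2)/(5 - 2) = 0.036772

P(-1.7) = 0×L_0(-1.7) + (-8)×L_1(-1.7) + (-3)×L_2(-1.7) + (-2)×L_3(-1.7)
P(-1.7) = -7.921228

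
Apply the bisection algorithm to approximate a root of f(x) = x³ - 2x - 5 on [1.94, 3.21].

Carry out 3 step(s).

f(x) = x³ - 2x - 5
Initial interval: [1.94, 3.21]

Iteration 1:
  c_1 = (1.940000 + 3.210000)/2 = 2.575000
  f(c_1) = f(2.575000) = 6.923859
  f(a) × f(c) < 0, new interval: [1.940000, 2.575000]
Iteration 2:
  c_2 = (1.940000 + 2.575000)/2 = 2.257500
  f(c_2) = f(2.257500) = 1.989911
  f(a) × f(c) < 0, new interval: [1.940000, 2.257500]
Iteration 3:
  c_3 = (1.940000 + 2.257500)/2 = 2.098750
  f(c_3) = f(2.098750) = 0.046972
  f(a) × f(c) < 0, new interval: [1.940000, 2.098750]

After 3 iteration(s), the approximation is c_3 = 2.098750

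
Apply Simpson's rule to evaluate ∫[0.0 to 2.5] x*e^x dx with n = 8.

f(x) = x*e^x
a = 0.0, b = 2.5, n = 8
h = (b - a)/n = 0.312500

Simpson's rule: (h/3)[f(x₀) + 4f(x₁) + 2f(x₂) + ... + f(xₙ)]

x_0 = 0.0000, f(x_0) = 0.000000, coefficient = 1
x_1 = 0.3125, f(x_1) = 0.427137, coefficient = 4
x_2 = 0.6250, f(x_2) = 1.167654, coefficient = 2
x_3 = 0.9375, f(x_3) = 2.393990, coefficient = 4
x_4 = 1.2500, f(x_4) = 4.362929, coefficient = 2
x_5 = 1.5625, f(x_5) = 7.454271, coefficient = 4
x_6 = 1.8750, f(x_6) = 12.226536, coefficient = 2
x_7 = 2.1875, f(x_7) = 19.496975, coefficient = 4
x_8 = 2.5000, f(x_8) = 30.456235, coefficient = 1

I ≈ (0.312500/3) × 185.059963 = 19.277079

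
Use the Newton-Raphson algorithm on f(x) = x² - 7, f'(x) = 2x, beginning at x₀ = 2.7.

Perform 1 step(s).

f(x) = x² - 7
f'(x) = 2x
x₀ = 2.7

Newton-Raphson formula: x_{n+1} = x_n - f(x_n)/f'(x_n)

Iteration 1:
  f(2.700000) = 0.290000
  f'(2.700000) = 5.400000
  x_1 = 2.700000 - 0.290000/5.400000 = 2.646296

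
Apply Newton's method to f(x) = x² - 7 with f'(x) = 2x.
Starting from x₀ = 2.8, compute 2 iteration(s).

f(x) = x² - 7
f'(x) = 2x
x₀ = 2.8

Newton-Raphson formula: x_{n+1} = x_n - f(x_n)/f'(x_n)

Iteration 1:
  f(2.800000) = 0.840000
  f'(2.800000) = 5.600000
  x_1 = 2.800000 - 0.840000/5.600000 = 2.650000
Iteration 2:
  f(2.650000) = 0.022500
  f'(2.650000) = 5.300000
  x_2 = 2.650000 - 0.022500/5.300000 = 2.645755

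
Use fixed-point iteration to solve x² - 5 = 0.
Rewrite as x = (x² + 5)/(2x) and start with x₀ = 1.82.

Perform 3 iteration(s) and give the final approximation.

Equation: x² - 5 = 0
Fixed-point form: x = (x² + 5)/(2x)
x₀ = 1.82

x_1 = g(1.820000) = 2.283626
x_2 = g(2.283626) = 2.236563
x_3 = g(2.236563) = 2.236068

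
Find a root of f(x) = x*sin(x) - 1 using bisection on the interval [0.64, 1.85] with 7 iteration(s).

f(x) = x*sin(x) - 1
Initial interval: [0.64, 1.85]

Iteration 1:
  c_1 = (0.640000 + 1.850000)/2 = 1.245000
  f(c_1) = f(1.245000) = 0.179508
  f(a) × f(c) < 0, new interval: [0.640000, 1.245000]
Iteration 2:
  c_2 = (0.640000 + 1.245000)/2 = 0.942500
  f(c_2) = f(0.942500) = -0.237489
  f(a) × f(c) ≥ 0, new interval: [0.942500, 1.245000]
Iteration 3:
  c_3 = (0.942500 + 1.245000)/2 = 1.093750
  f(c_3) = f(1.093750) = -0.028362
  f(a) × f(c) ≥ 0, new interval: [1.093750, 1.245000]
Iteration 4:
  c_4 = (1.093750 + 1.245000)/2 = 1.169375
  f(c_4) = f(1.169375) = 0.076417
  f(a) × f(c) < 0, new interval: [1.093750, 1.169375]
Iteration 5:
  c_5 = (1.093750 + 1.169375)/2 = 1.131563
  f(c_5) = f(1.131563) = 0.024152
  f(a) × f(c) < 0, new interval: [1.093750, 1.131563]
Iteration 6:
  c_6 = (1.093750 + 1.131563)/2 = 1.112656
  f(c_6) = f(1.112656) = -0.002085
  f(a) × f(c) ≥ 0, new interval: [1.112656, 1.131563]
Iteration 7:
  c_7 = (1.112656 + 1.131563)/2 = 1.122109
  f(c_7) = f(1.122109) = 0.011040
  f(a) × f(c) < 0, new interval: [1.112656, 1.122109]

After 7 iteration(s), the approximation is c_7 = 1.122109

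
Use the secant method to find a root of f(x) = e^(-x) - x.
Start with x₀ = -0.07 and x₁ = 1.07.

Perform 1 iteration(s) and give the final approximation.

f(x) = e^(-x) - x
x₀ = -0.07, x₁ = 1.07

Secant formula: x_{n+1} = x_n - f(x_n)(x_n - x_{n-1})/(f(x_n) - f(x_{n-1}))

Iteration 1:
  f(-0.070000) = 1.142508
  f(1.070000) = -0.726991
  x_2 = 1.070000 - (-0.726991)×(1.070000 - (-0.070000))/(-0.726991 - 1.142508)
       = 0.626689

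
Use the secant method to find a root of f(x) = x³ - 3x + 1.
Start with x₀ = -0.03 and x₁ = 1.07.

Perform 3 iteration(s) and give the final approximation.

f(x) = x³ - 3x + 1
x₀ = -0.03, x₁ = 1.07

Secant formula: x_{n+1} = x_n - f(x_n)(x_n - x_{n-1})/(f(x_n) - f(x_{n-1}))

Iteration 1:
  f(-0.030000) = 1.089973
  f(1.070000) = -0.984957
  x_2 = 1.070000 - (-0.984957)×(1.070000 - (-0.030000))/(-0.984957 - 1.089973)
       = 0.547837
Iteration 2:
  f(1.070000) = -0.984957
  f(0.547837) = -0.479090
  x_3 = 0.547837 - (-0.479090)×(0.547837 - 1.070000)/(-0.479090 - (-0.984957))
       = 0.053312
Iteration 3:
  f(0.547837) = -0.479090
  f(0.053312) = 0.840215
  x_4 = 0.053312 - 0.840215×(0.053312 - 0.547837)/(0.840215 - (-0.479090))
       = 0.368256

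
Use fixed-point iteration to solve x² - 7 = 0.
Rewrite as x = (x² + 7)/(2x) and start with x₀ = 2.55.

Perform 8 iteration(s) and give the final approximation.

Equation: x² - 7 = 0
Fixed-point form: x = (x² + 7)/(2x)
x₀ = 2.55

x_1 = g(2.550000) = 2.647549
x_2 = g(2.647549) = 2.645752
x_3 = g(2.645752) = 2.645751
x_4 = g(2.645751) = 2.645751
x_5 = g(2.645751) = 2.645751
x_6 = g(2.645751) = 2.645751
x_7 = g(2.645751) = 2.645751
x_8 = g(2.645751) = 2.645751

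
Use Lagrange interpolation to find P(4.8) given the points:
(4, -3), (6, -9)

Lagrange interpolation formula:
P(x) = Σ yᵢ × Lᵢ(x)
where Lᵢ(x) = Π_{j≠i} (x - xⱼ)/(xᵢ - xⱼ)

L_0(4.8) = (4.8 - 6)/(4 - 6) = 0.600000
L_1(4.8) = (4.8 - 4)/(6 - 4) = 0.400000

P(4.8) = (-3)×L_0(4.8) + (-9)×L_1(4.8)
P(4.8) = -5.400000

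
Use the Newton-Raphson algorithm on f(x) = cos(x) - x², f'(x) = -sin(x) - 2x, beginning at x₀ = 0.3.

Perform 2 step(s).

f(x) = cos(x) - x²
f'(x) = -sin(x) - 2x
x₀ = 0.3

Newton-Raphson formula: x_{n+1} = x_n - f(x_n)/f'(x_n)

Iteration 1:
  f(0.300000) = 0.865336
  f'(0.300000) = -0.895520
  x_1 = 0.300000 - 0.865336/(-0.895520) = 1.266295
Iteration 2:
  f(1.266295) = -1.303685
  f'(1.266295) = -3.486586
  x_2 = 1.266295 - (-1.303685)/(-3.486586) = 0.892380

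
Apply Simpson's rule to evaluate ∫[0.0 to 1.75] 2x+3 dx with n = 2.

f(x) = 2x+3
a = 0.0, b = 1.75, n = 2
h = (b - a)/n = 0.875000

Simpson's rule: (h/3)[f(x₀) + 4f(x₁) + 2f(x₂) + ... + f(xₙ)]

x_0 = 0.0000, f(x_0) = 3.000000, coefficient = 1
x_1 = 0.8750, f(x_1) = 4.750000, coefficient = 4
x_2 = 1.7500, f(x_2) = 6.500000, coefficient = 1

I ≈ (0.875000/3) × 28.500000 = 8.312500
Exact value: 8.312500
Error: 0.000000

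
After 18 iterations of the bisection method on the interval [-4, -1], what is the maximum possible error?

Bisection error bound: |error| ≤ (b-a)/2^n
|error| ≤ (-1 - (-4))/2^18 = 3/2^18
|error| ≤ 0.0000114441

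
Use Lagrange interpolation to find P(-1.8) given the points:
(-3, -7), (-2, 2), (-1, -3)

Lagrange interpolation formula:
P(x) = Σ yᵢ × Lᵢ(x)
where Lᵢ(x) = Π_{j≠i} (x - xⱼ)/(xᵢ - xⱼ)

L_0(-1.8) = (-1.8 - (-2))/(-3 - (-2)) × (-1.8 - (-1))/(-3 - (-1)) = -0.080000
L_1(-1.8) = (-1.8 - (-3))/(-2 - (-3)) × (-1.8 - (-1))/(-2 - (-1)) = 0.960000
L_2(-1.8) = (-1.8 - (-3))/(-1 - (-3)) × (-1.8 - (-2))/(-1 - (-2)) = 0.120000

P(-1.8) = (-7)×L_0(-1.8) + 2×L_1(-1.8) + (-3)×L_2(-1.8)
P(-1.8) = 2.120000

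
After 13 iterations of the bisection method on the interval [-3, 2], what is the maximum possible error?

Bisection error bound: |error| ≤ (b-a)/2^n
|error| ≤ (2 - (-3))/2^13 = 5/2^13
|error| ≤ 0.0006103516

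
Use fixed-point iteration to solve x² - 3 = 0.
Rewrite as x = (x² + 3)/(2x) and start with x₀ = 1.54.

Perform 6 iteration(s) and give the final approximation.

Equation: x² - 3 = 0
Fixed-point form: x = (x² + 3)/(2x)
x₀ = 1.54

x_1 = g(1.540000) = 1.744026
x_2 = g(1.744026) = 1.732092
x_3 = g(1.732092) = 1.732051
x_4 = g(1.732051) = 1.732051
x_5 = g(1.732051) = 1.732051
x_6 = g(1.732051) = 1.732051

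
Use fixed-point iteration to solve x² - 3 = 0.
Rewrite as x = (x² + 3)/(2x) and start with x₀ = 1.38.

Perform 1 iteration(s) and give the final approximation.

Equation: x² - 3 = 0
Fixed-point form: x = (x² + 3)/(2x)
x₀ = 1.38

x_1 = g(1.380000) = 1.776957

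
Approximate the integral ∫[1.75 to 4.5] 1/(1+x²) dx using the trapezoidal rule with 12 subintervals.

f(x) = 1/(1+x²)
a = 1.75, b = 4.5, n = 12
h = (b - a)/n = 0.229167

Trapezoidal rule: (h/2)[f(x₀) + 2f(x₁) + 2f(x₂) + ... + f(xₙ)]

x_0 = 1.7500, f(x_0) = 0.246154, coefficient = 1
x_1 = 1.9792, f(x_1) = 0.203372, coefficient = 2
x_2 = 2.2083, f(x_2) = 0.170162, coefficient = 2
x_3 = 2.4375, f(x_3) = 0.144063, coefficient = 2
x_4 = 2.6667, f(x_4) = 0.123288, coefficient = 2
x_5 = 2.8958, f(x_5) = 0.106543, coefficient = 2
x_6 = 3.1250, f(x_6) = 0.092888, coefficient = 2
x_7 = 3.3542, f(x_7) = 0.081630, coefficient = 2
x_8 = 3.5833, f(x_8) = 0.072253, coefficient = 2
x_9 = 3.8125, f(x_9) = 0.064370, coefficient = 2
x_10 = 4.0417, f(x_10) = 0.057687, coefficient = 2
x_11 = 4.2708, f(x_11) = 0.051975, coefficient = 2
x_12 = 4.5000, f(x_12) = 0.047059, coefficient = 1

I ≈ (0.229167/2) × 2.629675 = 0.301317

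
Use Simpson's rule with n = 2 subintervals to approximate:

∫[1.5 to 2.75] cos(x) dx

f(x) = cos(x)
a = 1.5, b = 2.75, n = 2
h = (b - a)/n = 0.625000

Simpson's rule: (h/3)[f(x₀) + 4f(x₁) + 2f(x₂) + ... + f(xₙ)]

x_0 = 1.5000, f(x_0) = 0.070737, coefficient = 1
x_1 = 2.1250, f(x_1) = -0.526266, coefficient = 4
x_2 = 2.7500, f(x_2) = -0.924302, coefficient = 1

I ≈ (0.625000/3) × -2.958631 = -0.616381
Exact value: -0.615834
Error: 0.000547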